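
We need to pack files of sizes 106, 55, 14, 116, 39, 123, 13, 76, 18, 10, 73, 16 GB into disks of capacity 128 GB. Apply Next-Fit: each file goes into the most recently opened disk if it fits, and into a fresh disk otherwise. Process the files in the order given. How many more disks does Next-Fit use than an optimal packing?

Next-Fit: [106] [55,14] [116] [39] [123] [13,76,18,10] [73,16] → 7 disks.
Total size 659 GB; any packing needs at least ⌈659/128⌉ = 6 disks.
An optimal packing achieves that bound: [123] [116,10] [106,18] [76,39,13] [73,55] [16,14] → 6 disks.
Excess: 7 − 6 = 1.

1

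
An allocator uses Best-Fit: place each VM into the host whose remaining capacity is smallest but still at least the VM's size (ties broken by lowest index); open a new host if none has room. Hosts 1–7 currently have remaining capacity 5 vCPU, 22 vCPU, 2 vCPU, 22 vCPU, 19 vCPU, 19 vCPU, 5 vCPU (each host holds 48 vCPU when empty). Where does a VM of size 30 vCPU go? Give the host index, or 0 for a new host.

No host has ≥ 30 vCPU free, so a new host is opened.

0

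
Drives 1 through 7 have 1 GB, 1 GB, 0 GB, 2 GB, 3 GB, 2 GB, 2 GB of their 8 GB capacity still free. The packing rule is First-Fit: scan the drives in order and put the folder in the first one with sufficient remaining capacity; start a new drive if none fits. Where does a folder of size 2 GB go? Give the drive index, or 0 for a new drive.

Drives with room: drive 4 (2 GB), drive 5 (3 GB), drive 6 (2 GB), drive 7 (2 GB).
The first with room is drive 4.

4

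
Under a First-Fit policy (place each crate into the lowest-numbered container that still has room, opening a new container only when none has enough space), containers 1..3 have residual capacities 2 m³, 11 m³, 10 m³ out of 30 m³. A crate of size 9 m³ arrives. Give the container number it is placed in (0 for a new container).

2

Containers with room: container 2 (11 m³), container 3 (10 m³).
The first with room is container 2.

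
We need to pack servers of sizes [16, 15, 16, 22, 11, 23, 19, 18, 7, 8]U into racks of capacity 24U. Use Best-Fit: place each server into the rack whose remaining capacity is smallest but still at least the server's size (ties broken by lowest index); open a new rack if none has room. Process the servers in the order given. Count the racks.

Put 16U in rack 1; 8U remain.
Put 15U in rack 2; 9U remain.
Put 16U in rack 3; 8U remain.
Put 22U in rack 4; 2U remain.
Put 11U in rack 5; 13U remain.
Put 23U in rack 6; 1U remain.
Put 19U in rack 7; 5U remain.
Put 18U in rack 8; 6U remain.
Put 7U in rack 1; 1U remain.
Put 8U in rack 3; 0U remain.
Final racks: [16,7] [15] [16,8] [22] [11] [23] [19] [18].

8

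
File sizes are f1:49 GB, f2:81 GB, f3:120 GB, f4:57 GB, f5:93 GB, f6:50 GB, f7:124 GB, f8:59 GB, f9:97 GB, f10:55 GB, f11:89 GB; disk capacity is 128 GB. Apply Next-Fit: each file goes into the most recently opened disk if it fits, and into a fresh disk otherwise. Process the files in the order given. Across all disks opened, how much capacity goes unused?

disk 1: place f1 (49 GB), 79 GB left
disk 2: place f2 (81 GB), 47 GB left
disk 3: place f3 (120 GB), 8 GB left
disk 4: place f4 (57 GB), 71 GB left
disk 5: place f5 (93 GB), 35 GB left
disk 6: place f6 (50 GB), 78 GB left
disk 7: place f7 (124 GB), 4 GB left
disk 8: place f8 (59 GB), 69 GB left
disk 9: place f9 (97 GB), 31 GB left
disk 10: place f10 (55 GB), 73 GB left
disk 11: place f11 (89 GB), 39 GB left
11 disks × 128 GB = 1408 GB; used 874 GB; unused 534 GB.

534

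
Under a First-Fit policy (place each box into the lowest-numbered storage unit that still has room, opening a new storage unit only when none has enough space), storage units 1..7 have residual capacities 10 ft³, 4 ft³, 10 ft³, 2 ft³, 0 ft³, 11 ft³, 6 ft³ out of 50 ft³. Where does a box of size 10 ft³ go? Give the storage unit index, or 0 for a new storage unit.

Storage units with room: storage unit 1 (10 ft³), storage unit 3 (10 ft³), storage unit 6 (11 ft³).
The first with room is storage unit 1.

1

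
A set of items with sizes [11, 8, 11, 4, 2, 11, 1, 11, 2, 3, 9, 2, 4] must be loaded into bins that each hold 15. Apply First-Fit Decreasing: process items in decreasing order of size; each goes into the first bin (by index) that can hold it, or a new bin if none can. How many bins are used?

6

Sorted descending: 11, 11, 11, 11, 9, 8, 4, 4, 3, 2, 2, 2, 1.
bin 1: place 11, 4 left
bin 2: place 11, 4 left
bin 3: place 11, 4 left
bin 4: place 11, 4 left
bin 5: place 9, 6 left
bin 6: place 8, 7 left
bin 1: place 4, 0 left
bin 2: place 4, 0 left
bin 3: place 3, 1 left
bin 4: place 2, 2 left
bin 4: place 2, 0 left
bin 5: place 2, 4 left
bin 3: place 1, 0 left
Final bins: [11,4] [11,4] [11,3,1] [11,2,2] [9,2] [8].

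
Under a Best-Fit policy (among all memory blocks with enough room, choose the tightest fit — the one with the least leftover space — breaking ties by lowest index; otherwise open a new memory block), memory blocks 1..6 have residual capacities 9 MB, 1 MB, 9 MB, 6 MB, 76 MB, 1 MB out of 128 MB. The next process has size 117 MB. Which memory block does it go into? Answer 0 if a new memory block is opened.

No memory block has ≥ 117 MB free, so a new memory block is opened.

0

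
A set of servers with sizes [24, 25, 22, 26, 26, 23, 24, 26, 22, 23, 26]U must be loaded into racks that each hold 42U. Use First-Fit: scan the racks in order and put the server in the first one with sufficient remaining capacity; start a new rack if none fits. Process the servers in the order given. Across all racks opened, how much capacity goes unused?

Put 24U in rack 1; 18U remain.
Put 25U in rack 2; 17U remain.
Put 22U in rack 3; 20U remain.
Put 26U in rack 4; 16U remain.
Put 26U in rack 5; 16U remain.
Put 23U in rack 6; 19U remain.
Put 24U in rack 7; 18U remain.
Put 26U in rack 8; 16U remain.
Put 22U in rack 9; 20U remain.
Put 23U in rack 10; 19U remain.
Put 26U in rack 11; 16U remain.
11 racks × 42U = 462U; used 267U; unused 195U.

195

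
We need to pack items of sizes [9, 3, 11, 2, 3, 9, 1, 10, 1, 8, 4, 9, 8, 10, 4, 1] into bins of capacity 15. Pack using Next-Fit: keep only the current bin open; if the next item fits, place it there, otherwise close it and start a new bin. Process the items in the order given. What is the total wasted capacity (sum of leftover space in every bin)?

27

9 → bin 1 (remaining 6)
3 → bin 1 (remaining 3)
11 → bin 2 (remaining 4)
2 → bin 2 (remaining 2)
3 → bin 3 (remaining 12)
9 → bin 3 (remaining 3)
1 → bin 3 (remaining 2)
10 → bin 4 (remaining 5)
1 → bin 4 (remaining 4)
8 → bin 5 (remaining 7)
4 → bin 5 (remaining 3)
9 → bin 6 (remaining 6)
8 → bin 7 (remaining 7)
10 → bin 8 (remaining 5)
4 → bin 8 (remaining 1)
1 → bin 8 (remaining 0)
8 bins × 15 = 120; used 93; unused 27.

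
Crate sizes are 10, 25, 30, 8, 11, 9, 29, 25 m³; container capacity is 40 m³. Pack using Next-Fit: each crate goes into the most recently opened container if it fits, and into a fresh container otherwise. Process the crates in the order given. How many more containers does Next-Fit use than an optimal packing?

Next-Fit: [10,25] [30,8] [11,9] [29] [25] → 5 containers.
Total size 147 m³; any packing needs at least ⌈147/40⌉ = 4 containers.
An optimal packing achieves that bound: [30,10] [29,11] [25,9] [25,8] → 4 containers.
Excess: 5 − 4 = 1.

1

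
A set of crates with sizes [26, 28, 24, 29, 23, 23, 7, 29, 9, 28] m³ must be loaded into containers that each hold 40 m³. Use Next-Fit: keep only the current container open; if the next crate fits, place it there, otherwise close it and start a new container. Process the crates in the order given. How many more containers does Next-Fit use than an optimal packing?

Next-Fit: [26] [28] [24] [29] [23] [23,7] [29,9] [28] → 8 containers.
8 crates exceed 20 m³ (half the capacity), and no two of those can share a container, so at least 8 containers are needed.
So 8 is already optimal.

0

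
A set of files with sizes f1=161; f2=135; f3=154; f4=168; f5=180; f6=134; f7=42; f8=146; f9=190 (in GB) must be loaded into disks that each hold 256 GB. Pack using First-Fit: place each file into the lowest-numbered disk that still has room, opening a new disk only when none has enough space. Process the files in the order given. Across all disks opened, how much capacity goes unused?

738

Put f1 (161 GB) in disk 1; 95 GB remain.
Put f2 (135 GB) in disk 2; 121 GB remain.
Put f3 (154 GB) in disk 3; 102 GB remain.
Put f4 (168 GB) in disk 4; 88 GB remain.
Put f5 (180 GB) in disk 5; 76 GB remain.
Put f6 (134 GB) in disk 6; 122 GB remain.
Put f7 (42 GB) in disk 1; 53 GB remain.
Put f8 (146 GB) in disk 7; 110 GB remain.
Put f9 (190 GB) in disk 8; 66 GB remain.
8 disks × 256 GB = 2048 GB; used 1310 GB; unused 738 GB.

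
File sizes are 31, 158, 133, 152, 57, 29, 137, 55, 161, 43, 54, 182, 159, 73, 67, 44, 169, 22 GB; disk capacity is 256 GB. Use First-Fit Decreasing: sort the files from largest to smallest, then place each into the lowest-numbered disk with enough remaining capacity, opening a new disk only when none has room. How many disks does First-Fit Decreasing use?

8

Sorted descending: 182, 169, 161, 159, 158, 152, 137, 133, 73, 67, 57, 55, 54, 44, 43, 31, 29, 22.
disk 1: place 182 GB, 74 GB left
disk 2: place 169 GB, 87 GB left
disk 3: place 161 GB, 95 GB left
disk 4: place 159 GB, 97 GB left
disk 5: place 158 GB, 98 GB left
disk 6: place 152 GB, 104 GB left
disk 7: place 137 GB, 119 GB left
disk 8: place 133 GB, 123 GB left
disk 1: place 73 GB, 1 GB left
disk 2: place 67 GB, 20 GB left
disk 3: place 57 GB, 38 GB left
disk 4: place 55 GB, 42 GB left
disk 5: place 54 GB, 44 GB left
disk 5: place 44 GB, 0 GB left
disk 6: place 43 GB, 61 GB left
disk 3: place 31 GB, 7 GB left
disk 4: place 29 GB, 13 GB left
disk 6: place 22 GB, 39 GB left
Final disks: [182,73] [169,67] [161,57,31] [159,55,29] [158,54,44] [152,43,22] [137] [133].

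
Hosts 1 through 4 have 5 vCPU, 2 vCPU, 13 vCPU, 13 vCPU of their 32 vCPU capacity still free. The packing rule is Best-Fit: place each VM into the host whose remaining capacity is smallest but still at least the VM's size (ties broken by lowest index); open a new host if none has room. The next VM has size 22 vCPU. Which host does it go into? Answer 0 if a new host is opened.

0

No host has ≥ 22 vCPU free, so a new host is opened.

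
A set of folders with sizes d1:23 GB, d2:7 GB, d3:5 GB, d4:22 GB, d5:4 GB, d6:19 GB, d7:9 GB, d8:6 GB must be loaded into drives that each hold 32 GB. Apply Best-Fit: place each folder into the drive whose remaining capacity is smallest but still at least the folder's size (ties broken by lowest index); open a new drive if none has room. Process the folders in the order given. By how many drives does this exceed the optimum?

Best-Fit: [23,7] [5,22,4] [19,9] [6] → 4 drives.
Total size 95 GB; any packing needs at least ⌈95/32⌉ = 3 drives.
An optimal packing achieves that bound: [23,9] [22,6,4] [19,7,5] → 3 drives.
Excess: 4 − 3 = 1.

1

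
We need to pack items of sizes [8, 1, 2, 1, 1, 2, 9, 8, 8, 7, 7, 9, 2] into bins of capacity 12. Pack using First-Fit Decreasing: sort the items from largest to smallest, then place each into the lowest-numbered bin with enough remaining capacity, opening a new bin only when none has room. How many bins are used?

7 bins

Sorted descending: 9, 9, 8, 8, 8, 7, 7, 2, 2, 2, 1, 1, 1.
Put 9 in bin 1; 3 remain.
Put 9 in bin 2; 3 remain.
Put 8 in bin 3; 4 remain.
Put 8 in bin 4; 4 remain.
Put 8 in bin 5; 4 remain.
Put 7 in bin 6; 5 remain.
Put 7 in bin 7; 5 remain.
Put 2 in bin 1; 1 remain.
Put 2 in bin 2; 1 remain.
Put 2 in bin 3; 2 remain.
Put 1 in bin 1; 0 remain.
Put 1 in bin 2; 0 remain.
Put 1 in bin 3; 1 remain.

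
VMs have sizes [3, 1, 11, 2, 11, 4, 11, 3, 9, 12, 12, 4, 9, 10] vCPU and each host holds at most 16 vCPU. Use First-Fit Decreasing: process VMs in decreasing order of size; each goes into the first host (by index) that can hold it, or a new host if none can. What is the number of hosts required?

8 hosts

Sorted descending: 12, 12, 11, 11, 11, 10, 9, 9, 4, 4, 3, 3, 2, 1.
12 vCPU → host 1 (remaining 4 vCPU)
12 vCPU → host 2 (remaining 4 vCPU)
11 vCPU → host 3 (remaining 5 vCPU)
11 vCPU → host 4 (remaining 5 vCPU)
11 vCPU → host 5 (remaining 5 vCPU)
10 vCPU → host 6 (remaining 6 vCPU)
9 vCPU → host 7 (remaining 7 vCPU)
9 vCPU → host 8 (remaining 7 vCPU)
4 vCPU → host 1 (remaining 0 vCPU)
4 vCPU → host 2 (remaining 0 vCPU)
3 vCPU → host 3 (remaining 2 vCPU)
3 vCPU → host 4 (remaining 2 vCPU)
2 vCPU → host 3 (remaining 0 vCPU)
1 vCPU → host 4 (remaining 1 vCPU)
Final hosts: [12,4] [12,4] [11,3,2] [11,3,1] [11] [10] [9] [9].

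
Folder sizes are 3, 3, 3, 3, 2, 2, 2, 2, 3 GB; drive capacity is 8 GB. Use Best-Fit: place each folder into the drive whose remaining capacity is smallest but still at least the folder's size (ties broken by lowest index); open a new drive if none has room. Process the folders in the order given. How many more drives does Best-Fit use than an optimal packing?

0

Best-Fit: [3,3,2] [3,3,2] [2,2,3] → 3 drives.
Total size 23 GB; any packing needs at least ⌈23/8⌉ = 3 drives.
So 3 is already optimal.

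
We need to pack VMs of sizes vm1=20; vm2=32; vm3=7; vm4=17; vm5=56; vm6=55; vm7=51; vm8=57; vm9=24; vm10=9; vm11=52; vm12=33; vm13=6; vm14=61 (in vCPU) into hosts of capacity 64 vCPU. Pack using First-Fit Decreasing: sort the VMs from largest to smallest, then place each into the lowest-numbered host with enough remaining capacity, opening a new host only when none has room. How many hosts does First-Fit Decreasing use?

Sorted descending: 61, 57, 56, 55, 52, 51, 33, 32, 24, 20, 17, 9, 7, 6.
host 1: place 61 vCPU, 3 vCPU left
host 2: place 57 vCPU, 7 vCPU left
host 3: place 56 vCPU, 8 vCPU left
host 4: place 55 vCPU, 9 vCPU left
host 5: place 52 vCPU, 12 vCPU left
host 6: place 51 vCPU, 13 vCPU left
host 7: place 33 vCPU, 31 vCPU left
host 8: place 32 vCPU, 32 vCPU left
host 7: place 24 vCPU, 7 vCPU left
host 8: place 20 vCPU, 12 vCPU left
host 9: place 17 vCPU, 47 vCPU left
host 4: place 9 vCPU, 0 vCPU left
host 2: place 7 vCPU, 0 vCPU left
host 3: place 6 vCPU, 2 vCPU left

9 hosts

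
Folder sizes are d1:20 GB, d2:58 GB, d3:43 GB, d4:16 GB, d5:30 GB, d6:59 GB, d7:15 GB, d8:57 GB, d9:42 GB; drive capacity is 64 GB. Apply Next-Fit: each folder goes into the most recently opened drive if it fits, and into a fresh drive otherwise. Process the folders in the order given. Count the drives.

8 drives

drive 1: place d1 (20 GB), 44 GB left
drive 2: place d2 (58 GB), 6 GB left
drive 3: place d3 (43 GB), 21 GB left
drive 3: place d4 (16 GB), 5 GB left
drive 4: place d5 (30 GB), 34 GB left
drive 5: place d6 (59 GB), 5 GB left
drive 6: place d7 (15 GB), 49 GB left
drive 7: place d8 (57 GB), 7 GB left
drive 8: place d9 (42 GB), 22 GB left
Final drives: [20] [58] [43,16] [30] [59] [15] [57] [42].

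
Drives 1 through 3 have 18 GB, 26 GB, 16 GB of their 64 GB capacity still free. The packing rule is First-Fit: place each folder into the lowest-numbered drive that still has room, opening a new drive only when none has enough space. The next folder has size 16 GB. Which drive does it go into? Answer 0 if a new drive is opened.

1

Drives with room: drive 1 (18 GB), drive 2 (26 GB), drive 3 (16 GB).
The first with room is drive 1.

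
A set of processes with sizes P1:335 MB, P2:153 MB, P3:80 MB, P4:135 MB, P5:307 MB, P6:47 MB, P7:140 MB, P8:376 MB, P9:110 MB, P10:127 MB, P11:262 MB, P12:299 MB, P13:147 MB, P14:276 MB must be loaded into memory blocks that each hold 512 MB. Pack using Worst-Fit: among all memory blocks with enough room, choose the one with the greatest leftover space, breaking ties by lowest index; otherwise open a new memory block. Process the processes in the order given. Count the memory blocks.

7

P1 (335 MB) → memory block 1 (remaining 177 MB)
P2 (153 MB) → memory block 1 (remaining 24 MB)
P3 (80 MB) → memory block 2 (remaining 432 MB)
P4 (135 MB) → memory block 2 (remaining 297 MB)
P5 (307 MB) → memory block 3 (remaining 205 MB)
P6 (47 MB) → memory block 2 (remaining 250 MB)
P7 (140 MB) → memory block 2 (remaining 110 MB)
P8 (376 MB) → memory block 4 (remaining 136 MB)
P9 (110 MB) → memory block 3 (remaining 95 MB)
P10 (127 MB) → memory block 4 (remaining 9 MB)
P11 (262 MB) → memory block 5 (remaining 250 MB)
P12 (299 MB) → memory block 6 (remaining 213 MB)
P13 (147 MB) → memory block 5 (remaining 103 MB)
P14 (276 MB) → memory block 7 (remaining 236 MB)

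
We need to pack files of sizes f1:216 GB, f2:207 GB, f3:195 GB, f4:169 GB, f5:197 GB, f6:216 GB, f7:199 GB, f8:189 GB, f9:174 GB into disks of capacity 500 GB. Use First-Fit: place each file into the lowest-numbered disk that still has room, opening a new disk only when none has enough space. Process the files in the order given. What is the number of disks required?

disk 1: place f1 (216 GB), 284 GB left
disk 1: place f2 (207 GB), 77 GB left
disk 2: place f3 (195 GB), 305 GB left
disk 2: place f4 (169 GB), 136 GB left
disk 3: place f5 (197 GB), 303 GB left
disk 3: place f6 (216 GB), 87 GB left
disk 4: place f7 (199 GB), 301 GB left
disk 4: place f8 (189 GB), 112 GB left
disk 5: place f9 (174 GB), 326 GB left

5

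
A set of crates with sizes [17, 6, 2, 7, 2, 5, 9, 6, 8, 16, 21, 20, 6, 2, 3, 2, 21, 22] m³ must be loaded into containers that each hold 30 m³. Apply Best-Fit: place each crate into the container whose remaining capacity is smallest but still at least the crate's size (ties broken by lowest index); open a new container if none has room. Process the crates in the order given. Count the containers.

7

container 1: place 17 m³, 13 m³ left
container 1: place 6 m³, 7 m³ left
container 1: place 2 m³, 5 m³ left
container 2: place 7 m³, 23 m³ left
container 1: place 2 m³, 3 m³ left
container 2: place 5 m³, 18 m³ left
container 2: place 9 m³, 9 m³ left
container 2: place 6 m³, 3 m³ left
container 3: place 8 m³, 22 m³ left
container 3: place 16 m³, 6 m³ left
container 4: place 21 m³, 9 m³ left
container 5: place 20 m³, 10 m³ left
container 3: place 6 m³, 0 m³ left
container 1: place 2 m³, 1 m³ left
container 2: place 3 m³, 0 m³ left
container 4: place 2 m³, 7 m³ left
container 6: place 21 m³, 9 m³ left
container 7: place 22 m³, 8 m³ left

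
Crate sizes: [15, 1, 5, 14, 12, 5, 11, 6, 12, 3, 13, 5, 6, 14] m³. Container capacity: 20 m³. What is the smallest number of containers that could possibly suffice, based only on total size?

Total size = 15 + 1 + 5 + 14 + 12 + 5 + 11 + 6 + 12 + 3 + 13 + 5 + 6 + 14 = 122 m³.
⌈122 / 20⌉ = 7.

7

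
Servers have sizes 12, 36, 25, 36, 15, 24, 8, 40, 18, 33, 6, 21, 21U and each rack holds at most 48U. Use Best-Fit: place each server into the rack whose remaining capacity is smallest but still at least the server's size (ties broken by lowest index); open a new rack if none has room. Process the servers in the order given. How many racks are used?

rack 1: place 12U, 36U left
rack 1: place 36U, 0U left
rack 2: place 25U, 23U left
rack 3: place 36U, 12U left
rack 2: place 15U, 8U left
rack 4: place 24U, 24U left
rack 2: place 8U, 0U left
rack 5: place 40U, 8U left
rack 4: place 18U, 6U left
rack 6: place 33U, 15U left
rack 4: place 6U, 0U left
rack 7: place 21U, 27U left
rack 7: place 21U, 6U left

7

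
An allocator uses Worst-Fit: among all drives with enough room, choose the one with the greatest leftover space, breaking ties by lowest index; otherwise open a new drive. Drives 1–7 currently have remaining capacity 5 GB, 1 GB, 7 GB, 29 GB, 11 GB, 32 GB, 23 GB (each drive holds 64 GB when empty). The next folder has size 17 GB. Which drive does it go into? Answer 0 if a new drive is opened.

6

Drives with room: drive 4 (29 GB), drive 6 (32 GB), drive 7 (23 GB).
Most room is drive 6 with 32 GB free.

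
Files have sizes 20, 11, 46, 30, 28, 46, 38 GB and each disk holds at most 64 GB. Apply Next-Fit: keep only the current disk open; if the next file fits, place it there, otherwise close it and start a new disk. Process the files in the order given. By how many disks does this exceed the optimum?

1

Next-Fit: [20,11] [46] [30,28] [46] [38] → 5 disks.
Total size 219 GB; any packing needs at least ⌈219/64⌉ = 4 disks.
An optimal packing achieves that bound: [46,11] [46] [38,20] [30,28] → 4 disks.
Excess: 5 − 4 = 1.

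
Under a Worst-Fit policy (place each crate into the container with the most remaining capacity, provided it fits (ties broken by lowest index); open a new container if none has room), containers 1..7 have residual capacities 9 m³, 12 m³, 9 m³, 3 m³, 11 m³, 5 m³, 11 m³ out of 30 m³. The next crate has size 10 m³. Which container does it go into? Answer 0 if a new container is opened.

Containers with room: container 2 (12 m³), container 5 (11 m³), container 7 (11 m³).
Most room is container 2 with 12 m³ free.

2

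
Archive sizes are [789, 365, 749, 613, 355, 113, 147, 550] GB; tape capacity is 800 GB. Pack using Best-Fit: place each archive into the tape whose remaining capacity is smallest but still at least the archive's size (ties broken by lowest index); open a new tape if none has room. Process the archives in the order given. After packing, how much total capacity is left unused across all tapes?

Put 789 GB in tape 1; 11 GB remain.
Put 365 GB in tape 2; 435 GB remain.
Put 749 GB in tape 3; 51 GB remain.
Put 613 GB in tape 4; 187 GB remain.
Put 355 GB in tape 2; 80 GB remain.
Put 113 GB in tape 4; 74 GB remain.
Put 147 GB in tape 5; 653 GB remain.
Put 550 GB in tape 5; 103 GB remain.
5 tapes × 800 GB = 4000 GB; used 3681 GB; unused 319 GB.

319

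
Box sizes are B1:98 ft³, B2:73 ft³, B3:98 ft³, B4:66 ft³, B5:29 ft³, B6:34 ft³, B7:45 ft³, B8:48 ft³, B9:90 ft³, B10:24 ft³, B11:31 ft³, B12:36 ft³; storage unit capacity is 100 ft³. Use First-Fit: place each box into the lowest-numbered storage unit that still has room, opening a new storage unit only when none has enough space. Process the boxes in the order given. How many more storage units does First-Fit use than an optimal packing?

First-Fit: [98] [73,24] [98] [66,29] [34,45] [48,31] [90] [36] → 8 storage units.
Total size 672 ft³; any packing needs at least ⌈672/100⌉ = 7 storage units.
An optimal packing achieves that bound: [98] [98] [90] [73,24] [66,34] [48,45] [36,31,29] → 7 storage units.
Excess: 8 − 7 = 1.

1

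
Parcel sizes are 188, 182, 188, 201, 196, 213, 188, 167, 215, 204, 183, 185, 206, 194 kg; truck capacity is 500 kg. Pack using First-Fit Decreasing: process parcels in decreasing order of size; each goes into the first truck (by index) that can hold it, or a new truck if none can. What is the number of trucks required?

7

Sorted descending: 215, 213, 206, 204, 201, 196, 194, 188, 188, 188, 185, 183, 182, 167.
Put 215 kg in truck 1; 285 kg remain.
Put 213 kg in truck 1; 72 kg remain.
Put 206 kg in truck 2; 294 kg remain.
Put 204 kg in truck 2; 90 kg remain.
Put 201 kg in truck 3; 299 kg remain.
Put 196 kg in truck 3; 103 kg remain.
Put 194 kg in truck 4; 306 kg remain.
Put 188 kg in truck 4; 118 kg remain.
Put 188 kg in truck 5; 312 kg remain.
Put 188 kg in truck 5; 124 kg remain.
Put 185 kg in truck 6; 315 kg remain.
Put 183 kg in truck 6; 132 kg remain.
Put 182 kg in truck 7; 318 kg remain.
Put 167 kg in truck 7; 151 kg remain.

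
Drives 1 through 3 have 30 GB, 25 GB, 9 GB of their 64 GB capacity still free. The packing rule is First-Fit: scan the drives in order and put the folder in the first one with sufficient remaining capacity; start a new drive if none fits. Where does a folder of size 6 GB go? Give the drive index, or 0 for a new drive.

Drives with room: drive 1 (30 GB), drive 2 (25 GB), drive 3 (9 GB).
The first with room is drive 1.

1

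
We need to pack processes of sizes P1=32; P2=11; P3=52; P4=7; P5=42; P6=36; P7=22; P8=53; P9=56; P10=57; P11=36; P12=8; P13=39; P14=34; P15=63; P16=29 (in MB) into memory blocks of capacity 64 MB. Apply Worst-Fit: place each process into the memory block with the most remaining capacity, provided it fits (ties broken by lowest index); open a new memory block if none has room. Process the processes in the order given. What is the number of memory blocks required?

11

memory block 1: place P1 (32 MB), 32 MB left
memory block 1: place P2 (11 MB), 21 MB left
memory block 2: place P3 (52 MB), 12 MB left
memory block 1: place P4 (7 MB), 14 MB left
memory block 3: place P5 (42 MB), 22 MB left
memory block 4: place P6 (36 MB), 28 MB left
memory block 4: place P7 (22 MB), 6 MB left
memory block 5: place P8 (53 MB), 11 MB left
memory block 6: place P9 (56 MB), 8 MB left
memory block 7: place P10 (57 MB), 7 MB left
memory block 8: place P11 (36 MB), 28 MB left
memory block 8: place P12 (8 MB), 20 MB left
memory block 9: place P13 (39 MB), 25 MB left
memory block 10: place P14 (34 MB), 30 MB left
memory block 11: place P15 (63 MB), 1 MB left
memory block 10: place P16 (29 MB), 1 MB left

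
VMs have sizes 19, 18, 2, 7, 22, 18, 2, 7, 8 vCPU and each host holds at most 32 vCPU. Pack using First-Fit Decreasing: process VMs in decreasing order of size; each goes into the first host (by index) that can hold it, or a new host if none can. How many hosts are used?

Sorted descending: 22, 19, 18, 18, 8, 7, 7, 2, 2.
22 vCPU → host 1 (remaining 10 vCPU)
19 vCPU → host 2 (remaining 13 vCPU)
18 vCPU → host 3 (remaining 14 vCPU)
18 vCPU → host 4 (remaining 14 vCPU)
8 vCPU → host 1 (remaining 2 vCPU)
7 vCPU → host 2 (remaining 6 vCPU)
7 vCPU → host 3 (remaining 7 vCPU)
2 vCPU → host 1 (remaining 0 vCPU)
2 vCPU → host 2 (remaining 4 vCPU)
Final hosts: [22,8,2] [19,7,2] [18,7] [18].

4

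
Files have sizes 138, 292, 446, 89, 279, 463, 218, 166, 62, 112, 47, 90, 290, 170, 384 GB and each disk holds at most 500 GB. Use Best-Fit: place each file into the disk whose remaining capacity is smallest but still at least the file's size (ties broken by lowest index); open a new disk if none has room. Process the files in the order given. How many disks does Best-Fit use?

7

Put 138 GB in disk 1; 362 GB remain.
Put 292 GB in disk 1; 70 GB remain.
Put 446 GB in disk 2; 54 GB remain.
Put 89 GB in disk 3; 411 GB remain.
Put 279 GB in disk 3; 132 GB remain.
Put 463 GB in disk 4; 37 GB remain.
Put 218 GB in disk 5; 282 GB remain.
Put 166 GB in disk 5; 116 GB remain.
Put 62 GB in disk 1; 8 GB remain.
Put 112 GB in disk 5; 4 GB remain.
Put 47 GB in disk 2; 7 GB remain.
Put 90 GB in disk 3; 42 GB remain.
Put 290 GB in disk 6; 210 GB remain.
Put 170 GB in disk 6; 40 GB remain.
Put 384 GB in disk 7; 116 GB remain.
Final disks: [138,292,62] [446,47] [89,279,90] [463] [218,166,112] [290,170] [384].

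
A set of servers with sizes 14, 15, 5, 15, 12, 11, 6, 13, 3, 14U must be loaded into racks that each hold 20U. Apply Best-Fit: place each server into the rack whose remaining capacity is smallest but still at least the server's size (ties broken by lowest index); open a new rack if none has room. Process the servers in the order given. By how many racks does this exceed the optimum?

Best-Fit: [14,6] [15,5] [15,3] [12] [11] [13] [14] → 7 racks.
7 servers exceed 10U (half the capacity), and no two of those can share a rack, so at least 7 racks are needed.
So 7 is already optimal.

0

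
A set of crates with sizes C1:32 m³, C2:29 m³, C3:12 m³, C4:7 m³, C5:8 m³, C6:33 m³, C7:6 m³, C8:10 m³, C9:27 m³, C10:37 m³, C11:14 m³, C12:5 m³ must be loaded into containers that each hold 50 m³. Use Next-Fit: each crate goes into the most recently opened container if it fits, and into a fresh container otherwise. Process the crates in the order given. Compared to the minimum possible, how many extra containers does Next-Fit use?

1

Next-Fit: [32] [29,12,7] [8,33,6] [10,27] [37] [14,5] → 6 containers.
Total size 220 m³; any packing needs at least ⌈220/50⌉ = 5 containers.
An optimal packing achieves that bound: [37,12] [33,14] [32,10,8] [29,7,6,5] [27] → 5 containers.
Excess: 6 − 5 = 1.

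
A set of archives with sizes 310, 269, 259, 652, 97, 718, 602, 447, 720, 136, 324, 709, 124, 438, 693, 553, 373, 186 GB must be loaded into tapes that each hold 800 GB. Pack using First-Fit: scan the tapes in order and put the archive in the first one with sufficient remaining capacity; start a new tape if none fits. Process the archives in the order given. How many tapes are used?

11 tapes

310 GB → tape 1 (remaining 490 GB)
269 GB → tape 1 (remaining 221 GB)
259 GB → tape 2 (remaining 541 GB)
652 GB → tape 3 (remaining 148 GB)
97 GB → tape 1 (remaining 124 GB)
718 GB → tape 4 (remaining 82 GB)
602 GB → tape 5 (remaining 198 GB)
447 GB → tape 2 (remaining 94 GB)
720 GB → tape 6 (remaining 80 GB)
136 GB → tape 3 (remaining 12 GB)
324 GB → tape 7 (remaining 476 GB)
709 GB → tape 8 (remaining 91 GB)
124 GB → tape 1 (remaining 0 GB)
438 GB → tape 7 (remaining 38 GB)
693 GB → tape 9 (remaining 107 GB)
553 GB → tape 10 (remaining 247 GB)
373 GB → tape 11 (remaining 427 GB)
186 GB → tape 5 (remaining 12 GB)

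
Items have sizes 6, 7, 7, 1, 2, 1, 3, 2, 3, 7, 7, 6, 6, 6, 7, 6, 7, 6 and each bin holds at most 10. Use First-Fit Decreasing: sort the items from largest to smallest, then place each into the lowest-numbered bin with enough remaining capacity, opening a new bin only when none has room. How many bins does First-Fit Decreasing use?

Sorted descending: 7, 7, 7, 7, 7, 7, 6, 6, 6, 6, 6, 6, 3, 3, 2, 2, 1, 1.
7 → bin 1 (remaining 3)
7 → bin 2 (remaining 3)
7 → bin 3 (remaining 3)
7 → bin 4 (remaining 3)
7 → bin 5 (remaining 3)
7 → bin 6 (remaining 3)
6 → bin 7 (remaining 4)
6 → bin 8 (remaining 4)
6 → bin 9 (remaining 4)
6 → bin 10 (remaining 4)
6 → bin 11 (remaining 4)
6 → bin 12 (remaining 4)
3 → bin 1 (remaining 0)
3 → bin 2 (remaining 0)
2 → bin 3 (remaining 1)
2 → bin 4 (remaining 1)
1 → bin 3 (remaining 0)
1 → bin 4 (remaining 0)
Final bins: [7,3] [7,3] [7,2,1] [7,2,1] [7] [7] [6] [6] [6] [6] [6] [6].

12 bins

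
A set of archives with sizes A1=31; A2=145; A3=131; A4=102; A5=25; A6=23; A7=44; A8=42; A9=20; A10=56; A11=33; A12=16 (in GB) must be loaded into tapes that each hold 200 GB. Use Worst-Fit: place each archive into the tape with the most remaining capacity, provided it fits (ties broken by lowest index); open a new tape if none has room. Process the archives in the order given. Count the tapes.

A1 (31 GB) → tape 1 (remaining 169 GB)
A2 (145 GB) → tape 1 (remaining 24 GB)
A3 (131 GB) → tape 2 (remaining 69 GB)
A4 (102 GB) → tape 3 (remaining 98 GB)
A5 (25 GB) → tape 3 (remaining 73 GB)
A6 (23 GB) → tape 3 (remaining 50 GB)
A7 (44 GB) → tape 2 (remaining 25 GB)
A8 (42 GB) → tape 3 (remaining 8 GB)
A9 (20 GB) → tape 2 (remaining 5 GB)
A10 (56 GB) → tape 4 (remaining 144 GB)
A11 (33 GB) → tape 4 (remaining 111 GB)
A12 (16 GB) → tape 4 (remaining 95 GB)

4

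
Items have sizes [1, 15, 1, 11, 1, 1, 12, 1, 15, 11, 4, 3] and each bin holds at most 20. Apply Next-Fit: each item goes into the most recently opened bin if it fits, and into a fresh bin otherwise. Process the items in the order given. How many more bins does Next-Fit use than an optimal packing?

0

Next-Fit: [1,15,1] [11,1,1] [12,1] [15] [11,4,3] → 5 bins.
5 items exceed 10 (half the capacity), and no two of those can share a bin, so at least 5 bins are needed.
So 5 is already optimal.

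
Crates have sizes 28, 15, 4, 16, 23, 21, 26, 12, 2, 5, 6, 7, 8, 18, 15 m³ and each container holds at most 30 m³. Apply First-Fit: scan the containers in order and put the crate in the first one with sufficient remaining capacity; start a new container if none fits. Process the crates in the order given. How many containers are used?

8

28 m³ → container 1 (remaining 2 m³)
15 m³ → container 2 (remaining 15 m³)
4 m³ → container 2 (remaining 11 m³)
16 m³ → container 3 (remaining 14 m³)
23 m³ → container 4 (remaining 7 m³)
21 m³ → container 5 (remaining 9 m³)
26 m³ → container 6 (remaining 4 m³)
12 m³ → container 3 (remaining 2 m³)
2 m³ → container 1 (remaining 0 m³)
5 m³ → container 2 (remaining 6 m³)
6 m³ → container 2 (remaining 0 m³)
7 m³ → container 4 (remaining 0 m³)
8 m³ → container 5 (remaining 1 m³)
18 m³ → container 7 (remaining 12 m³)
15 m³ → container 8 (remaining 15 m³)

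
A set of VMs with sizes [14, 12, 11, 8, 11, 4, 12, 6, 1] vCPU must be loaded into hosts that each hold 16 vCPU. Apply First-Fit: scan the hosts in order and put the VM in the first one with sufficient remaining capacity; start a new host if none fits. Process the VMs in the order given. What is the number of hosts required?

6 hosts

host 1: place 14 vCPU, 2 vCPU left
host 2: place 12 vCPU, 4 vCPU left
host 3: place 11 vCPU, 5 vCPU left
host 4: place 8 vCPU, 8 vCPU left
host 5: place 11 vCPU, 5 vCPU left
host 2: place 4 vCPU, 0 vCPU left
host 6: place 12 vCPU, 4 vCPU left
host 4: place 6 vCPU, 2 vCPU left
host 1: place 1 vCPU, 1 vCPU left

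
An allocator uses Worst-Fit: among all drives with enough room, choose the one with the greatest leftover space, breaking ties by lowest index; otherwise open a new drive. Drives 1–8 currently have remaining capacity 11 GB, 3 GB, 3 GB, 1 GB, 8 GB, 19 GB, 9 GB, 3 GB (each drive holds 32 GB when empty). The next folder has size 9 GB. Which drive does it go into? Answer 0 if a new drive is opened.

6

Drives with room: drive 1 (11 GB), drive 6 (19 GB), drive 7 (9 GB).
Most room is drive 6 with 19 GB free.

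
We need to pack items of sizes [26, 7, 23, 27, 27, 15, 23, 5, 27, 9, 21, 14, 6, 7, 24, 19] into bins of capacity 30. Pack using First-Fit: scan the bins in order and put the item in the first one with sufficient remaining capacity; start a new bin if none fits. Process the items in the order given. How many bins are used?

bin 1: place 26, 4 left
bin 2: place 7, 23 left
bin 2: place 23, 0 left
bin 3: place 27, 3 left
bin 4: place 27, 3 left
bin 5: place 15, 15 left
bin 6: place 23, 7 left
bin 5: place 5, 10 left
bin 7: place 27, 3 left
bin 5: place 9, 1 left
bin 8: place 21, 9 left
bin 9: place 14, 16 left
bin 6: place 6, 1 left
bin 8: place 7, 2 left
bin 10: place 24, 6 left
bin 11: place 19, 11 left
Final bins: [26] [7,23] [27] [27] [15,5,9] [23,6] [27] [21,7] [14] [24] [19].

11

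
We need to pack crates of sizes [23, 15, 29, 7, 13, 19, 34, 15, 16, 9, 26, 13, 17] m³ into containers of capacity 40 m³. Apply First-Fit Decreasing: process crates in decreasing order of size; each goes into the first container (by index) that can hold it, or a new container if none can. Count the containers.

7 containers

Sorted descending: 34, 29, 26, 23, 19, 17, 16, 15, 15, 13, 13, 9, 7.
Put 34 m³ in container 1; 6 m³ remain.
Put 29 m³ in container 2; 11 m³ remain.
Put 26 m³ in container 3; 14 m³ remain.
Put 23 m³ in container 4; 17 m³ remain.
Put 19 m³ in container 5; 21 m³ remain.
Put 17 m³ in container 4; 0 m³ remain.
Put 16 m³ in container 5; 5 m³ remain.
Put 15 m³ in container 6; 25 m³ remain.
Put 15 m³ in container 6; 10 m³ remain.
Put 13 m³ in container 3; 1 m³ remain.
Put 13 m³ in container 7; 27 m³ remain.
Put 9 m³ in container 2; 2 m³ remain.
Put 7 m³ in container 6; 3 m³ remain.
Final containers: [34] [29,9] [26,13] [23,17] [19,16] [15,15,7] [13].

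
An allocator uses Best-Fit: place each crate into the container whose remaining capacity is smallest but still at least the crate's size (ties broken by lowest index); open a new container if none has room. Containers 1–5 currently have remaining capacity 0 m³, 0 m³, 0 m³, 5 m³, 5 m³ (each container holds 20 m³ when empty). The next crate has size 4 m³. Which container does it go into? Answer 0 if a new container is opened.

4

Containers with room: container 4 (5 m³), container 5 (5 m³).
Tightest fit is container 4 with 5 m³ free.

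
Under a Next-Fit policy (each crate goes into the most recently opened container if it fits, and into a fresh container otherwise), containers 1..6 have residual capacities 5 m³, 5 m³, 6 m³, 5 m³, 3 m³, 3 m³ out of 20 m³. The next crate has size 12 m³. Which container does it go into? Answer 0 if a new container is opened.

0

Next-Fit only looks at container 6, which has 3 m³ free.
12 m³ does not fit, so a new container is opened.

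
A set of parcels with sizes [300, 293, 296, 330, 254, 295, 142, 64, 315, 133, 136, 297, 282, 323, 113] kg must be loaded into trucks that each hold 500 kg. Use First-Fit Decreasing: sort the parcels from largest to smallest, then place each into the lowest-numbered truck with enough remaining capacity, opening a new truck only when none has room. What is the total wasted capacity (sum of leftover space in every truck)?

Sorted descending: 330, 323, 315, 300, 297, 296, 295, 293, 282, 254, 142, 136, 133, 113, 64.
truck 1: place 330 kg, 170 kg left
truck 2: place 323 kg, 177 kg left
truck 3: place 315 kg, 185 kg left
truck 4: place 300 kg, 200 kg left
truck 5: place 297 kg, 203 kg left
truck 6: place 296 kg, 204 kg left
truck 7: place 295 kg, 205 kg left
truck 8: place 293 kg, 207 kg left
truck 9: place 282 kg, 218 kg left
truck 10: place 254 kg, 246 kg left
truck 1: place 142 kg, 28 kg left
truck 2: place 136 kg, 41 kg left
truck 3: place 133 kg, 52 kg left
truck 4: place 113 kg, 87 kg left
truck 4: place 64 kg, 23 kg left
10 trucks × 500 kg = 5000 kg; used 3573 kg; unused 1427 kg.

1427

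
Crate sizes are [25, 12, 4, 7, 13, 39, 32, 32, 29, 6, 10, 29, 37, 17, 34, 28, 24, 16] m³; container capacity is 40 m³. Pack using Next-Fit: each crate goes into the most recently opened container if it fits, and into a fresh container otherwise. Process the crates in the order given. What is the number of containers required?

12 containers

Put 25 m³ in container 1; 15 m³ remain.
Put 12 m³ in container 1; 3 m³ remain.
Put 4 m³ in container 2; 36 m³ remain.
Put 7 m³ in container 2; 29 m³ remain.
Put 13 m³ in container 2; 16 m³ remain.
Put 39 m³ in container 3; 1 m³ remain.
Put 32 m³ in container 4; 8 m³ remain.
Put 32 m³ in container 5; 8 m³ remain.
Put 29 m³ in container 6; 11 m³ remain.
Put 6 m³ in container 6; 5 m³ remain.
Put 10 m³ in container 7; 30 m³ remain.
Put 29 m³ in container 7; 1 m³ remain.
Put 37 m³ in container 8; 3 m³ remain.
Put 17 m³ in container 9; 23 m³ remain.
Put 34 m³ in container 10; 6 m³ remain.
Put 28 m³ in container 11; 12 m³ remain.
Put 24 m³ in container 12; 16 m³ remain.
Put 16 m³ in container 12; 0 m³ remain.
Final containers: [25,12] [4,7,13] [39] [32] [32] [29,6] [10,29] [37] [17] [34] [28] [24,16].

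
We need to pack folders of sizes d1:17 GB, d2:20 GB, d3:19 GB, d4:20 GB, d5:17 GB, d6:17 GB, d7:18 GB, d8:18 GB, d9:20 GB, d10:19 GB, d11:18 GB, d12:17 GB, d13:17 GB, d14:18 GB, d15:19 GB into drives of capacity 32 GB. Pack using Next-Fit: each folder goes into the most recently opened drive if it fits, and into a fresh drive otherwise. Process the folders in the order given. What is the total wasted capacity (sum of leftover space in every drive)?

Put d1 (17 GB) in drive 1; 15 GB remain.
Put d2 (20 GB) in drive 2; 12 GB remain.
Put d3 (19 GB) in drive 3; 13 GB remain.
Put d4 (20 GB) in drive 4; 12 GB remain.
Put d5 (17 GB) in drive 5; 15 GB remain.
Put d6 (17 GB) in drive 6; 15 GB remain.
Put d7 (18 GB) in drive 7; 14 GB remain.
Put d8 (18 GB) in drive 8; 14 GB remain.
Put d9 (20 GB) in drive 9; 12 GB remain.
Put d10 (19 GB) in drive 10; 13 GB remain.
Put d11 (18 GB) in drive 11; 14 GB remain.
Put d12 (17 GB) in drive 12; 15 GB remain.
Put d13 (17 GB) in drive 13; 15 GB remain.
Put d14 (18 GB) in drive 14; 14 GB remain.
Put d15 (19 GB) in drive 15; 13 GB remain.
15 drives × 32 GB = 480 GB; used 274 GB; unused 206 GB.

206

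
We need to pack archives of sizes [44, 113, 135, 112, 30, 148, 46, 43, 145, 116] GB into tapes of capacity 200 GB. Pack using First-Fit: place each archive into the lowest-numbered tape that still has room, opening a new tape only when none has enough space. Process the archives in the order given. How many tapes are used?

6 tapes

44 GB → tape 1 (remaining 156 GB)
113 GB → tape 1 (remaining 43 GB)
135 GB → tape 2 (remaining 65 GB)
112 GB → tape 3 (remaining 88 GB)
30 GB → tape 1 (remaining 13 GB)
148 GB → tape 4 (remaining 52 GB)
46 GB → tape 2 (remaining 19 GB)
43 GB → tape 3 (remaining 45 GB)
145 GB → tape 5 (remaining 55 GB)
116 GB → tape 6 (remaining 84 GB)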